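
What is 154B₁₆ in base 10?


Positional values:
Position 0: B × 16^0 = 11 × 1 = 11
Position 1: 4 × 16^1 = 4 × 16 = 64
Position 2: 5 × 16^2 = 5 × 256 = 1280
Position 3: 1 × 16^3 = 1 × 4096 = 4096
Sum = 11 + 64 + 1280 + 4096
= 5451


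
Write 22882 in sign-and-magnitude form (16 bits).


Sign bit: 0 (positive)
Magnitude: 22882 = 101100101100010
= 0101100101100010


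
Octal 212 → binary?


Each octal digit → 3 binary bits:
  2 = 010
  1 = 001
  2 = 010
Concatenate: 010 001 010
= 010001010


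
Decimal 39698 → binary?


Divide by 2 repeatedly:
39698 ÷ 2 = 19849 remainder 0
19849 ÷ 2 = 9924 remainder 1
9924 ÷ 2 = 4962 remainder 0
4962 ÷ 2 = 2481 remainder 0
2481 ÷ 2 = 1240 remainder 1
1240 ÷ 2 = 620 remainder 0
620 ÷ 2 = 310 remainder 0
310 ÷ 2 = 155 remainder 0
155 ÷ 2 = 77 remainder 1
77 ÷ 2 = 38 remainder 1
38 ÷ 2 = 19 remainder 0
19 ÷ 2 = 9 remainder 1
9 ÷ 2 = 4 remainder 1
4 ÷ 2 = 2 remainder 0
2 ÷ 2 = 1 remainder 0
1 ÷ 2 = 0 remainder 1
Reading remainders bottom-up:
= 1001101100010010


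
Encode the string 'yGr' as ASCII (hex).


String: 'yGr'  (3 characters)
Per-character ASCII lookup:
  'y': lowercase starts at 97: 'y' = 97 + 24 = 121 → 0x79
  'G': uppercase starts at 65: 'G' = 65 + 6 = 71 → 0x47
  'r': lowercase starts at 97: 'r' = 97 + 17 = 114 → 0x72
= 0x79 0x47 0x72


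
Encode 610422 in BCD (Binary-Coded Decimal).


Each digit → 4-bit binary:
  6 → 0110
  1 → 0001
  0 → 0000
  4 → 0100
  2 → 0010
  2 → 0010
= 0110 0001 0000 0100 0010 0010


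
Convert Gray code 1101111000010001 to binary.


Gray code: 1101111000010001
MSB stays the same: 1
Each subsequent bit = prev_binary XOR current_gray:
  B[1] = 1 XOR 1 = 0
  B[2] = 0 XOR 0 = 0
  B[3] = 0 XOR 1 = 1
  B[4] = 1 XOR 1 = 0
  B[5] = 0 XOR 1 = 1
  B[6] = 1 XOR 1 = 0
  B[7] = 0 XOR 0 = 0
  B[8] = 0 XOR 0 = 0
  B[9] = 0 XOR 0 = 0
  B[10] = 0 XOR 0 = 0
  B[11] = 0 XOR 1 = 1
  B[12] = 1 XOR 0 = 1
  B[13] = 1 XOR 0 = 1
  B[14] = 1 XOR 0 = 1
  B[15] = 1 XOR 1 = 0
= 1001010000011110 (37918 decimal)


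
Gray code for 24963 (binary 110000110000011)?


Binary: 110000110000011
Gray code: G = B XOR (B >> 1)
B >> 1 = 011000011000001
110000110000011 XOR 011000011000001:
  1 XOR 0 = 1
  1 XOR 1 = 0
  0 XOR 1 = 1
  0 XOR 0 = 0
  0 XOR 0 = 0
  0 XOR 0 = 0
  1 XOR 0 = 1
  1 XOR 1 = 0
  0 XOR 1 = 1
  0 XOR 0 = 0
  0 XOR 0 = 0
  0 XOR 0 = 0
  0 XOR 0 = 0
  1 XOR 0 = 1
  1 XOR 1 = 0
= 101000101000010


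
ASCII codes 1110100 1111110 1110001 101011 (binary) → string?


Codes (binary): 1110100 1111110 1110001 101011
Per-code ASCII lookup:
  1110100 = 116  (range 97-122: lowercase, 116 - 97 = 19) → 't'
  1111110 = 126  (special character) → '~'
  1110001 = 113  (range 97-122: lowercase, 113 - 97 = 16) → 'q'
  101011 = 43  (special character) → '+'
= 't~q+'


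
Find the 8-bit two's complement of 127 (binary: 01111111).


Original: 01111111
Step 1 - Invert all bits: 10000000
Step 2 - Add 1: 10000000 + 1
= 10000001 (represents -127)


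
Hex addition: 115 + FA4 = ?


Align and add column by column (LSB to MSB, each column mod 16 with carry):
  0115
+ 0FA4
  ----
  col 0: 5(5) + 4(4) + 0 (carry in) = 9 → 9(9), carry out 0
  col 1: 1(1) + A(10) + 0 (carry in) = 11 → B(11), carry out 0
  col 2: 1(1) + F(15) + 0 (carry in) = 16 → 0(0), carry out 1
  col 3: 0(0) + 0(0) + 1 (carry in) = 1 → 1(1), carry out 0
Reading digits MSB→LSB: 10B9
Strip leading zeros: 10B9
= 0x10B9


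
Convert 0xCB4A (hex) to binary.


Each hex digit → 4 binary bits:
  C = 1100
  B = 1011
  4 = 0100
  A = 1010
Concatenate: 1100 1011 0100 1010
= 1100101101001010


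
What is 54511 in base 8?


Divide by 8 repeatedly:
54511 ÷ 8 = 6813 remainder 7
6813 ÷ 8 = 851 remainder 5
851 ÷ 8 = 106 remainder 3
106 ÷ 8 = 13 remainder 2
13 ÷ 8 = 1 remainder 5
1 ÷ 8 = 0 remainder 1
Reading remainders bottom-up:
= 0o152357


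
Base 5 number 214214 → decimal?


Positional values (base 5):
  4 × 5^0 = 4 × 1 = 4
  1 × 5^1 = 1 × 5 = 5
  2 × 5^2 = 2 × 25 = 50
  4 × 5^3 = 4 × 125 = 500
  1 × 5^4 = 1 × 625 = 625
  2 × 5^5 = 2 × 3125 = 6250
Sum = 4 + 5 + 50 + 500 + 625 + 6250
= 7434


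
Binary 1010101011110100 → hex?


Group into 4-bit nibbles: 1010101011110100
  1010 = A
  1010 = A
  1111 = F
  0100 = 4
= 0xAAF4


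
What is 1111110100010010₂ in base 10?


Positional values:
Bit 1: 1 × 2^1 = 2
Bit 4: 1 × 2^4 = 16
Bit 8: 1 × 2^8 = 256
Bit 10: 1 × 2^10 = 1024
Bit 11: 1 × 2^11 = 2048
Bit 12: 1 × 2^12 = 4096
Bit 13: 1 × 2^13 = 8192
Bit 14: 1 × 2^14 = 16384
Bit 15: 1 × 2^15 = 32768
Sum = 2 + 16 + 256 + 1024 + 2048 + 4096 + 8192 + 16384 + 32768
= 64786


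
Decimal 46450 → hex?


Divide by 16 repeatedly:
46450 ÷ 16 = 2903 remainder 2 (2)
2903 ÷ 16 = 181 remainder 7 (7)
181 ÷ 16 = 11 remainder 5 (5)
11 ÷ 16 = 0 remainder 11 (B)
Reading remainders bottom-up:
= 0xB572


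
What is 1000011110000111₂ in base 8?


Group into 3-bit groups: 001000011110000111
  001 = 1
  000 = 0
  011 = 3
  110 = 6
  000 = 0
  111 = 7
= 0o103607


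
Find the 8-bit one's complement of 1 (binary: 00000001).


Original: 00000001
Invert all bits:
  bit 0: 0 → 1
  bit 1: 0 → 1
  bit 2: 0 → 1
  bit 3: 0 → 1
  bit 4: 0 → 1
  bit 5: 0 → 1
  bit 6: 0 → 1
  bit 7: 1 → 0
= 11111110


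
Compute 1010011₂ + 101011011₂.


Align and add column by column (LSB to MSB, carry propagating):
  0001010011
+ 0101011011
  ----------
  col 0: 1 + 1 + 0 (carry in) = 2 → bit 0, carry out 1
  col 1: 1 + 1 + 1 (carry in) = 3 → bit 1, carry out 1
  col 2: 0 + 0 + 1 (carry in) = 1 → bit 1, carry out 0
  col 3: 0 + 1 + 0 (carry in) = 1 → bit 1, carry out 0
  col 4: 1 + 1 + 0 (carry in) = 2 → bit 0, carry out 1
  col 5: 0 + 0 + 1 (carry in) = 1 → bit 1, carry out 0
  col 6: 1 + 1 + 0 (carry in) = 2 → bit 0, carry out 1
  col 7: 0 + 0 + 1 (carry in) = 1 → bit 1, carry out 0
  col 8: 0 + 1 + 0 (carry in) = 1 → bit 1, carry out 0
  col 9: 0 + 0 + 0 (carry in) = 0 → bit 0, carry out 0
Reading bits MSB→LSB: 0110101110
Strip leading zeros: 110101110
= 110101110


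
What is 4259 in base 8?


Divide by 8 repeatedly:
4259 ÷ 8 = 532 remainder 3
532 ÷ 8 = 66 remainder 4
66 ÷ 8 = 8 remainder 2
8 ÷ 8 = 1 remainder 0
1 ÷ 8 = 0 remainder 1
Reading remainders bottom-up:
= 0o10243


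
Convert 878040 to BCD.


Each digit → 4-bit binary:
  8 → 1000
  7 → 0111
  8 → 1000
  0 → 0000
  4 → 0100
  0 → 0000
= 1000 0111 1000 0000 0100 0000


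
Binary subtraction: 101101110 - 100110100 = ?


Align and subtract column by column (LSB to MSB, borrowing when needed):
  101101110
- 100110100
  ---------
  col 0: (0 - 0 borrow-in) - 0 → 0 - 0 = 0, borrow out 0
  col 1: (1 - 0 borrow-in) - 0 → 1 - 0 = 1, borrow out 0
  col 2: (1 - 0 borrow-in) - 1 → 1 - 1 = 0, borrow out 0
  col 3: (1 - 0 borrow-in) - 0 → 1 - 0 = 1, borrow out 0
  col 4: (0 - 0 borrow-in) - 1 → borrow from next column: (0+2) - 1 = 1, borrow out 1
  col 5: (1 - 1 borrow-in) - 1 → borrow from next column: (0+2) - 1 = 1, borrow out 1
  col 6: (1 - 1 borrow-in) - 0 → 0 - 0 = 0, borrow out 0
  col 7: (0 - 0 borrow-in) - 0 → 0 - 0 = 0, borrow out 0
  col 8: (1 - 0 borrow-in) - 1 → 1 - 1 = 0, borrow out 0
Reading bits MSB→LSB: 000111010
Strip leading zeros: 111010
= 111010


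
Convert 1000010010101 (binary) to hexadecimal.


Group into 4-bit nibbles: 0001000010010101
  0001 = 1
  0000 = 0
  1001 = 9
  0101 = 5
= 0x1095


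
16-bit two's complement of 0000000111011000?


Original: 0000000111011000
Step 1 - Invert all bits: 1111111000100111
Step 2 - Add 1: 1111111000100111 + 1
= 1111111000101000 (represents -472)


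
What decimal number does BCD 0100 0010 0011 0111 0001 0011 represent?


Each 4-bit group → digit:
  0100 → 4
  0010 → 2
  0011 → 3
  0111 → 7
  0001 → 1
  0011 → 3
= 423713


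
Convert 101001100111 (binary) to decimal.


Positional values:
Bit 0: 1 × 2^0 = 1
Bit 1: 1 × 2^1 = 2
Bit 2: 1 × 2^2 = 4
Bit 5: 1 × 2^5 = 32
Bit 6: 1 × 2^6 = 64
Bit 9: 1 × 2^9 = 512
Bit 11: 1 × 2^11 = 2048
Sum = 1 + 2 + 4 + 32 + 64 + 512 + 2048
= 2663


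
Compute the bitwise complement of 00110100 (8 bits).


Original: 00110100
Invert all bits:
  bit 0: 0 → 1
  bit 1: 0 → 1
  bit 2: 1 → 0
  bit 3: 1 → 0
  bit 4: 0 → 1
  bit 5: 1 → 0
  bit 6: 0 → 1
  bit 7: 0 → 1
= 11001011


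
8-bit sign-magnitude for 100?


Sign bit: 0 (positive)
Magnitude: 100 = 1100100
= 01100100


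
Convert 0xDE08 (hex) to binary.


Each hex digit → 4 binary bits:
  D = 1101
  E = 1110
  0 = 0000
  8 = 1000
Concatenate: 1101 1110 0000 1000
= 1101111000001000


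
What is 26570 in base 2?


Divide by 2 repeatedly:
26570 ÷ 2 = 13285 remainder 0
13285 ÷ 2 = 6642 remainder 1
6642 ÷ 2 = 3321 remainder 0
3321 ÷ 2 = 1660 remainder 1
1660 ÷ 2 = 830 remainder 0
830 ÷ 2 = 415 remainder 0
415 ÷ 2 = 207 remainder 1
207 ÷ 2 = 103 remainder 1
103 ÷ 2 = 51 remainder 1
51 ÷ 2 = 25 remainder 1
25 ÷ 2 = 12 remainder 1
12 ÷ 2 = 6 remainder 0
6 ÷ 2 = 3 remainder 0
3 ÷ 2 = 1 remainder 1
1 ÷ 2 = 0 remainder 1
Reading remainders bottom-up:
= 110011111001010


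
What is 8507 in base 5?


Divide by 5 repeatedly:
8507 ÷ 5 = 1701 remainder 2
1701 ÷ 5 = 340 remainder 1
340 ÷ 5 = 68 remainder 0
68 ÷ 5 = 13 remainder 3
13 ÷ 5 = 2 remainder 3
2 ÷ 5 = 0 remainder 2
Reading remainders bottom-up:
= 233012


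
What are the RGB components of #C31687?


Hex: #C31687
R = C3₁₆ = 195
G = 16₁₆ = 22
B = 87₁₆ = 135
= RGB(195, 22, 135)


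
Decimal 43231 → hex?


Divide by 16 repeatedly:
43231 ÷ 16 = 2701 remainder 15 (F)
2701 ÷ 16 = 168 remainder 13 (D)
168 ÷ 16 = 10 remainder 8 (8)
10 ÷ 16 = 0 remainder 10 (A)
Reading remainders bottom-up:
= 0xA8DF


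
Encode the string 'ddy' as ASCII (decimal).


String: 'ddy'  (3 characters)
Per-character ASCII lookup:
  'd': lowercase starts at 97: 'd' = 97 + 3 = 100
  'd': lowercase starts at 97: 'd' = 97 + 3 = 100
  'y': lowercase starts at 97: 'y' = 97 + 24 = 121
= 100 100 121


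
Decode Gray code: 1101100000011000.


Gray code: 1101100000011000
MSB stays the same: 1
Each subsequent bit = prev_binary XOR current_gray:
  B[1] = 1 XOR 1 = 0
  B[2] = 0 XOR 0 = 0
  B[3] = 0 XOR 1 = 1
  B[4] = 1 XOR 1 = 0
  B[5] = 0 XOR 0 = 0
  B[6] = 0 XOR 0 = 0
  B[7] = 0 XOR 0 = 0
  B[8] = 0 XOR 0 = 0
  B[9] = 0 XOR 0 = 0
  B[10] = 0 XOR 0 = 0
  B[11] = 0 XOR 1 = 1
  B[12] = 1 XOR 1 = 0
  B[13] = 0 XOR 0 = 0
  B[14] = 0 XOR 0 = 0
  B[15] = 0 XOR 0 = 0
= 1001000000010000 (36880 decimal)


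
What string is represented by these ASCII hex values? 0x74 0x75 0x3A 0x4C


Codes (hex): 0x74 0x75 0x3A 0x4C
Per-code ASCII lookup:
  0x74 = 116  (range 97-122: lowercase, 116 - 97 = 19) → 't'
  0x75 = 117  (range 97-122: lowercase, 117 - 97 = 20) → 'u'
  0x3A = 58  (special character) → ':'
  0x4C = 76  (range 65-90: uppercase, 76 - 65 = 11) → 'L'
= 'tu:L'


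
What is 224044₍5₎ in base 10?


Positional values (base 5):
  4 × 5^0 = 4 × 1 = 4
  4 × 5^1 = 4 × 5 = 20
  0 × 5^2 = 0 × 25 = 0
  4 × 5^3 = 4 × 125 = 500
  2 × 5^4 = 2 × 625 = 1250
  2 × 5^5 = 2 × 3125 = 6250
Sum = 4 + 20 + 0 + 500 + 1250 + 6250
= 8024


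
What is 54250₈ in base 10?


Positional values:
Position 0: 0 × 8^0 = 0
Position 1: 5 × 8^1 = 40
Position 2: 2 × 8^2 = 128
Position 3: 4 × 8^3 = 2048
Position 4: 5 × 8^4 = 20480
Sum = 0 + 40 + 128 + 2048 + 20480
= 22696


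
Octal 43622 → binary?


Each octal digit → 3 binary bits:
  4 = 100
  3 = 011
  6 = 110
  2 = 010
  2 = 010
Concatenate: 100 011 110 010 010
= 100011110010010


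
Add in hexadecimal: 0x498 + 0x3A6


Align and add column by column (LSB to MSB, each column mod 16 with carry):
  0498
+ 03A6
  ----
  col 0: 8(8) + 6(6) + 0 (carry in) = 14 → E(14), carry out 0
  col 1: 9(9) + A(10) + 0 (carry in) = 19 → 3(3), carry out 1
  col 2: 4(4) + 3(3) + 1 (carry in) = 8 → 8(8), carry out 0
  col 3: 0(0) + 0(0) + 0 (carry in) = 0 → 0(0), carry out 0
Reading digits MSB→LSB: 083E
Strip leading zeros: 83E
= 0x83E


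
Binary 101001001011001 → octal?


Group into 3-bit groups: 101001001011001
  101 = 5
  001 = 1
  001 = 1
  011 = 3
  001 = 1
= 0o51131


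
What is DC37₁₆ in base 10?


Positional values:
Position 0: 7 × 16^0 = 7 × 1 = 7
Position 1: 3 × 16^1 = 3 × 16 = 48
Position 2: C × 16^2 = 12 × 256 = 3072
Position 3: D × 16^3 = 13 × 4096 = 53248
Sum = 7 + 48 + 3072 + 53248
= 56375


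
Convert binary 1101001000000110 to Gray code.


Binary: 1101001000000110
Gray code: G = B XOR (B >> 1)
B >> 1 = 0110100100000011
1101001000000110 XOR 0110100100000011:
  1 XOR 0 = 1
  1 XOR 1 = 0
  0 XOR 1 = 1
  1 XOR 0 = 1
  0 XOR 1 = 1
  0 XOR 0 = 0
  1 XOR 0 = 1
  0 XOR 1 = 1
  0 XOR 0 = 0
  0 XOR 0 = 0
  0 XOR 0 = 0
  0 XOR 0 = 0
  0 XOR 0 = 0
  1 XOR 0 = 1
  1 XOR 1 = 0
  0 XOR 1 = 1
= 1011101100000101


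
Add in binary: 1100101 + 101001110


Align and add column by column (LSB to MSB, carry propagating):
  0001100101
+ 0101001110
  ----------
  col 0: 1 + 0 + 0 (carry in) = 1 → bit 1, carry out 0
  col 1: 0 + 1 + 0 (carry in) = 1 → bit 1, carry out 0
  col 2: 1 + 1 + 0 (carry in) = 2 → bit 0, carry out 1
  col 3: 0 + 1 + 1 (carry in) = 2 → bit 0, carry out 1
  col 4: 0 + 0 + 1 (carry in) = 1 → bit 1, carry out 0
  col 5: 1 + 0 + 0 (carry in) = 1 → bit 1, carry out 0
  col 6: 1 + 1 + 0 (carry in) = 2 → bit 0, carry out 1
  col 7: 0 + 0 + 1 (carry in) = 1 → bit 1, carry out 0
  col 8: 0 + 1 + 0 (carry in) = 1 → bit 1, carry out 0
  col 9: 0 + 0 + 0 (carry in) = 0 → bit 0, carry out 0
Reading bits MSB→LSB: 0110110011
Strip leading zeros: 110110011
= 110110011


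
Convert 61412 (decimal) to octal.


Divide by 8 repeatedly:
61412 ÷ 8 = 7676 remainder 4
7676 ÷ 8 = 959 remainder 4
959 ÷ 8 = 119 remainder 7
119 ÷ 8 = 14 remainder 7
14 ÷ 8 = 1 remainder 6
1 ÷ 8 = 0 remainder 1
Reading remainders bottom-up:
= 0o167744


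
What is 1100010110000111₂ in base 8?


Group into 3-bit groups: 001100010110000111
  001 = 1
  100 = 4
  010 = 2
  110 = 6
  000 = 0
  111 = 7
= 0o142607


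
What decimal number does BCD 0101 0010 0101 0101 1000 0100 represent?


Each 4-bit group → digit:
  0101 → 5
  0010 → 2
  0101 → 5
  0101 → 5
  1000 → 8
  0100 → 4
= 525584


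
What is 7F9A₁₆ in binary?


Each hex digit → 4 binary bits:
  7 = 0111
  F = 1111
  9 = 1001
  A = 1010
Concatenate: 0111 1111 1001 1010
= 0111111110011010


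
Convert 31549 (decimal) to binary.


Divide by 2 repeatedly:
31549 ÷ 2 = 15774 remainder 1
15774 ÷ 2 = 7887 remainder 0
7887 ÷ 2 = 3943 remainder 1
3943 ÷ 2 = 1971 remainder 1
1971 ÷ 2 = 985 remainder 1
985 ÷ 2 = 492 remainder 1
492 ÷ 2 = 246 remainder 0
246 ÷ 2 = 123 remainder 0
123 ÷ 2 = 61 remainder 1
61 ÷ 2 = 30 remainder 1
30 ÷ 2 = 15 remainder 0
15 ÷ 2 = 7 remainder 1
7 ÷ 2 = 3 remainder 1
3 ÷ 2 = 1 remainder 1
1 ÷ 2 = 0 remainder 1
Reading remainders bottom-up:
= 111101100111101


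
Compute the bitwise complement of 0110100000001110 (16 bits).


Original: 0110100000001110
Invert all bits:
  bit 0: 0 → 1
  bit 1: 1 → 0
  bit 2: 1 → 0
  bit 3: 0 → 1
  bit 4: 1 → 0
  bit 5: 0 → 1
  bit 6: 0 → 1
  bit 7: 0 → 1
  bit 8: 0 → 1
  bit 9: 0 → 1
  bit 10: 0 → 1
  bit 11: 0 → 1
  bit 12: 1 → 0
  bit 13: 1 → 0
  bit 14: 1 → 0
  bit 15: 0 → 1
= 1001011111110001


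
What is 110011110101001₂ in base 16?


Group into 4-bit nibbles: 0110011110101001
  0110 = 6
  0111 = 7
  1010 = A
  1001 = 9
= 0x67A9


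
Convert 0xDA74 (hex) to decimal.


Positional values:
Position 0: 4 × 16^0 = 4 × 1 = 4
Position 1: 7 × 16^1 = 7 × 16 = 112
Position 2: A × 16^2 = 10 × 256 = 2560
Position 3: D × 16^3 = 13 × 4096 = 53248
Sum = 4 + 112 + 2560 + 53248
= 55924


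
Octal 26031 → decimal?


Positional values:
Position 0: 1 × 8^0 = 1
Position 1: 3 × 8^1 = 24
Position 2: 0 × 8^2 = 0
Position 3: 6 × 8^3 = 3072
Position 4: 2 × 8^4 = 8192
Sum = 1 + 24 + 0 + 3072 + 8192
= 11289


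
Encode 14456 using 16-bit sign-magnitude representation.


Sign bit: 0 (positive)
Magnitude: 14456 = 011100001111000
= 0011100001111000


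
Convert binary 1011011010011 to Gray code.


Binary: 1011011010011
Gray code: G = B XOR (B >> 1)
B >> 1 = 0101101101001
1011011010011 XOR 0101101101001:
  1 XOR 0 = 1
  0 XOR 1 = 1
  1 XOR 0 = 1
  1 XOR 1 = 0
  0 XOR 1 = 1
  1 XOR 0 = 1
  1 XOR 1 = 0
  0 XOR 1 = 1
  1 XOR 0 = 1
  0 XOR 1 = 1
  0 XOR 0 = 0
  1 XOR 0 = 1
  1 XOR 1 = 0
= 1110110111010


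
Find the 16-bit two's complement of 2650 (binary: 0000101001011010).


Original: 0000101001011010
Step 1 - Invert all bits: 1111010110100101
Step 2 - Add 1: 1111010110100101 + 1
= 1111010110100110 (represents -2650)


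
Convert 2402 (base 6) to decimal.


Positional values (base 6):
  2 × 6^0 = 2 × 1 = 2
  0 × 6^1 = 0 × 6 = 0
  4 × 6^2 = 4 × 36 = 144
  2 × 6^3 = 2 × 216 = 432
Sum = 2 + 0 + 144 + 432
= 578


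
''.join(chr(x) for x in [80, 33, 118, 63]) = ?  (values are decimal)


Codes (decimal): 80 33 118 63
Per-code ASCII lookup:
  80  (range 65-90: uppercase, 80 - 65 = 15) → 'P'
  33  (special character) → '!'
  118  (range 97-122: lowercase, 118 - 97 = 21) → 'v'
  63  (special character) → '?'
= 'P!v?'


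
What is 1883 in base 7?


Divide by 7 repeatedly:
1883 ÷ 7 = 269 remainder 0
269 ÷ 7 = 38 remainder 3
38 ÷ 7 = 5 remainder 3
5 ÷ 7 = 0 remainder 5
Reading remainders bottom-up:
= 5330


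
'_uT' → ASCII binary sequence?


String: '_uT'  (3 characters)
Per-character ASCII lookup:
  '_': special character: '_' = 95 → 1011111
  'u': lowercase starts at 97: 'u' = 97 + 20 = 117 → 1110101
  'T': uppercase starts at 65: 'T' = 65 + 19 = 84 → 1010100
= 1011111 1110101 1010100


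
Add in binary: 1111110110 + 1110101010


Align and add column by column (LSB to MSB, carry propagating):
  01111110110
+ 01110101010
  -----------
  col 0: 0 + 0 + 0 (carry in) = 0 → bit 0, carry out 0
  col 1: 1 + 1 + 0 (carry in) = 2 → bit 0, carry out 1
  col 2: 1 + 0 + 1 (carry in) = 2 → bit 0, carry out 1
  col 3: 0 + 1 + 1 (carry in) = 2 → bit 0, carry out 1
  col 4: 1 + 0 + 1 (carry in) = 2 → bit 0, carry out 1
  col 5: 1 + 1 + 1 (carry in) = 3 → bit 1, carry out 1
  col 6: 1 + 0 + 1 (carry in) = 2 → bit 0, carry out 1
  col 7: 1 + 1 + 1 (carry in) = 3 → bit 1, carry out 1
  col 8: 1 + 1 + 1 (carry in) = 3 → bit 1, carry out 1
  col 9: 1 + 1 + 1 (carry in) = 3 → bit 1, carry out 1
  col 10: 0 + 0 + 1 (carry in) = 1 → bit 1, carry out 0
Reading bits MSB→LSB: 11110100000
Strip leading zeros: 11110100000
= 11110100000


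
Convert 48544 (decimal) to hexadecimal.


Divide by 16 repeatedly:
48544 ÷ 16 = 3034 remainder 0 (0)
3034 ÷ 16 = 189 remainder 10 (A)
189 ÷ 16 = 11 remainder 13 (D)
11 ÷ 16 = 0 remainder 11 (B)
Reading remainders bottom-up:
= 0xBDA0


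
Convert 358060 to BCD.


Each digit → 4-bit binary:
  3 → 0011
  5 → 0101
  8 → 1000
  0 → 0000
  6 → 0110
  0 → 0000
= 0011 0101 1000 0000 0110 0000


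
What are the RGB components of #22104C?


Hex: #22104C
R = 22₁₆ = 34
G = 10₁₆ = 16
B = 4C₁₆ = 76
= RGB(34, 16, 76)


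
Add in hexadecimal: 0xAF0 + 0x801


Align and add column by column (LSB to MSB, each column mod 16 with carry):
  0AF0
+ 0801
  ----
  col 0: 0(0) + 1(1) + 0 (carry in) = 1 → 1(1), carry out 0
  col 1: F(15) + 0(0) + 0 (carry in) = 15 → F(15), carry out 0
  col 2: A(10) + 8(8) + 0 (carry in) = 18 → 2(2), carry out 1
  col 3: 0(0) + 0(0) + 1 (carry in) = 1 → 1(1), carry out 0
Reading digits MSB→LSB: 12F1
Strip leading zeros: 12F1
= 0x12F1


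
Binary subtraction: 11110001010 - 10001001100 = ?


Align and subtract column by column (LSB to MSB, borrowing when needed):
  11110001010
- 10001001100
  -----------
  col 0: (0 - 0 borrow-in) - 0 → 0 - 0 = 0, borrow out 0
  col 1: (1 - 0 borrow-in) - 0 → 1 - 0 = 1, borrow out 0
  col 2: (0 - 0 borrow-in) - 1 → borrow from next column: (0+2) - 1 = 1, borrow out 1
  col 3: (1 - 1 borrow-in) - 1 → borrow from next column: (0+2) - 1 = 1, borrow out 1
  col 4: (0 - 1 borrow-in) - 0 → borrow from next column: (-1+2) - 0 = 1, borrow out 1
  col 5: (0 - 1 borrow-in) - 0 → borrow from next column: (-1+2) - 0 = 1, borrow out 1
  col 6: (0 - 1 borrow-in) - 1 → borrow from next column: (-1+2) - 1 = 0, borrow out 1
  col 7: (1 - 1 borrow-in) - 0 → 0 - 0 = 0, borrow out 0
  col 8: (1 - 0 borrow-in) - 0 → 1 - 0 = 1, borrow out 0
  col 9: (1 - 0 borrow-in) - 0 → 1 - 0 = 1, borrow out 0
  col 10: (1 - 0 borrow-in) - 1 → 1 - 1 = 0, borrow out 0
Reading bits MSB→LSB: 01100111110
Strip leading zeros: 1100111110
= 1100111110


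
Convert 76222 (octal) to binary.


Each octal digit → 3 binary bits:
  7 = 111
  6 = 110
  2 = 010
  2 = 010
  2 = 010
Concatenate: 111 110 010 010 010
= 111110010010010


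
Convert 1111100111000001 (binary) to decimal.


Positional values:
Bit 0: 1 × 2^0 = 1
Bit 6: 1 × 2^6 = 64
Bit 7: 1 × 2^7 = 128
Bit 8: 1 × 2^8 = 256
Bit 11: 1 × 2^11 = 2048
Bit 12: 1 × 2^12 = 4096
Bit 13: 1 × 2^13 = 8192
Bit 14: 1 × 2^14 = 16384
Bit 15: 1 × 2^15 = 32768
Sum = 1 + 64 + 128 + 256 + 2048 + 4096 + 8192 + 16384 + 32768
= 63937


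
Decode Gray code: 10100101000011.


Gray code: 10100101000011
MSB stays the same: 1
Each subsequent bit = prev_binary XOR current_gray:
  B[1] = 1 XOR 0 = 1
  B[2] = 1 XOR 1 = 0
  B[3] = 0 XOR 0 = 0
  B[4] = 0 XOR 0 = 0
  B[5] = 0 XOR 1 = 1
  B[6] = 1 XOR 0 = 1
  B[7] = 1 XOR 1 = 0
  B[8] = 0 XOR 0 = 0
  B[9] = 0 XOR 0 = 0
  B[10] = 0 XOR 0 = 0
  B[11] = 0 XOR 0 = 0
  B[12] = 0 XOR 1 = 1
  B[13] = 1 XOR 1 = 0
= 11000110000010 (12674 decimal)


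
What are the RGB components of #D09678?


Hex: #D09678
R = D0₁₆ = 208
G = 96₁₆ = 150
B = 78₁₆ = 120
= RGB(208, 150, 120)


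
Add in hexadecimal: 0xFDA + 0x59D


Align and add column by column (LSB to MSB, each column mod 16 with carry):
  0FDA
+ 059D
  ----
  col 0: A(10) + D(13) + 0 (carry in) = 23 → 7(7), carry out 1
  col 1: D(13) + 9(9) + 1 (carry in) = 23 → 7(7), carry out 1
  col 2: F(15) + 5(5) + 1 (carry in) = 21 → 5(5), carry out 1
  col 3: 0(0) + 0(0) + 1 (carry in) = 1 → 1(1), carry out 0
Reading digits MSB→LSB: 1577
Strip leading zeros: 1577
= 0x1577


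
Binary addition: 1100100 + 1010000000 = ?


Align and add column by column (LSB to MSB, carry propagating):
  00001100100
+ 01010000000
  -----------
  col 0: 0 + 0 + 0 (carry in) = 0 → bit 0, carry out 0
  col 1: 0 + 0 + 0 (carry in) = 0 → bit 0, carry out 0
  col 2: 1 + 0 + 0 (carry in) = 1 → bit 1, carry out 0
  col 3: 0 + 0 + 0 (carry in) = 0 → bit 0, carry out 0
  col 4: 0 + 0 + 0 (carry in) = 0 → bit 0, carry out 0
  col 5: 1 + 0 + 0 (carry in) = 1 → bit 1, carry out 0
  col 6: 1 + 0 + 0 (carry in) = 1 → bit 1, carry out 0
  col 7: 0 + 1 + 0 (carry in) = 1 → bit 1, carry out 0
  col 8: 0 + 0 + 0 (carry in) = 0 → bit 0, carry out 0
  col 9: 0 + 1 + 0 (carry in) = 1 → bit 1, carry out 0
  col 10: 0 + 0 + 0 (carry in) = 0 → bit 0, carry out 0
Reading bits MSB→LSB: 01011100100
Strip leading zeros: 1011100100
= 1011100100


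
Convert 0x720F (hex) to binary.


Each hex digit → 4 binary bits:
  7 = 0111
  2 = 0010
  0 = 0000
  F = 1111
Concatenate: 0111 0010 0000 1111
= 0111001000001111


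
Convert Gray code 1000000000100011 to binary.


Gray code: 1000000000100011
MSB stays the same: 1
Each subsequent bit = prev_binary XOR current_gray:
  B[1] = 1 XOR 0 = 1
  B[2] = 1 XOR 0 = 1
  B[3] = 1 XOR 0 = 1
  B[4] = 1 XOR 0 = 1
  B[5] = 1 XOR 0 = 1
  B[6] = 1 XOR 0 = 1
  B[7] = 1 XOR 0 = 1
  B[8] = 1 XOR 0 = 1
  B[9] = 1 XOR 0 = 1
  B[10] = 1 XOR 1 = 0
  B[11] = 0 XOR 0 = 0
  B[12] = 0 XOR 0 = 0
  B[13] = 0 XOR 0 = 0
  B[14] = 0 XOR 1 = 1
  B[15] = 1 XOR 1 = 0
= 1111111111000010 (65474 decimal)


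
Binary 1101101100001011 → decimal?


Positional values:
Bit 0: 1 × 2^0 = 1
Bit 1: 1 × 2^1 = 2
Bit 3: 1 × 2^3 = 8
Bit 8: 1 × 2^8 = 256
Bit 9: 1 × 2^9 = 512
Bit 11: 1 × 2^11 = 2048
Bit 12: 1 × 2^12 = 4096
Bit 14: 1 × 2^14 = 16384
Bit 15: 1 × 2^15 = 32768
Sum = 1 + 2 + 8 + 256 + 512 + 2048 + 4096 + 16384 + 32768
= 56075


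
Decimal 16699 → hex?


Divide by 16 repeatedly:
16699 ÷ 16 = 1043 remainder 11 (B)
1043 ÷ 16 = 65 remainder 3 (3)
65 ÷ 16 = 4 remainder 1 (1)
4 ÷ 16 = 0 remainder 4 (4)
Reading remainders bottom-up:
= 0x413B


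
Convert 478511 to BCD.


Each digit → 4-bit binary:
  4 → 0100
  7 → 0111
  8 → 1000
  5 → 0101
  1 → 0001
  1 → 0001
= 0100 0111 1000 0101 0001 0001


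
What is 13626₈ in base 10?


Positional values:
Position 0: 6 × 8^0 = 6
Position 1: 2 × 8^1 = 16
Position 2: 6 × 8^2 = 384
Position 3: 3 × 8^3 = 1536
Position 4: 1 × 8^4 = 4096
Sum = 6 + 16 + 384 + 1536 + 4096
= 6038


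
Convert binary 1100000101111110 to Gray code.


Binary: 1100000101111110
Gray code: G = B XOR (B >> 1)
B >> 1 = 0110000010111111
1100000101111110 XOR 0110000010111111:
  1 XOR 0 = 1
  1 XOR 1 = 0
  0 XOR 1 = 1
  0 XOR 0 = 0
  0 XOR 0 = 0
  0 XOR 0 = 0
  0 XOR 0 = 0
  1 XOR 0 = 1
  0 XOR 1 = 1
  1 XOR 0 = 1
  1 XOR 1 = 0
  1 XOR 1 = 0
  1 XOR 1 = 0
  1 XOR 1 = 0
  1 XOR 1 = 0
  0 XOR 1 = 1
= 1010000111000001


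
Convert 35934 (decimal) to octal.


Divide by 8 repeatedly:
35934 ÷ 8 = 4491 remainder 6
4491 ÷ 8 = 561 remainder 3
561 ÷ 8 = 70 remainder 1
70 ÷ 8 = 8 remainder 6
8 ÷ 8 = 1 remainder 0
1 ÷ 8 = 0 remainder 1
Reading remainders bottom-up:
= 0o106136


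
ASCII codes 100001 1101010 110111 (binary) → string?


Codes (binary): 100001 1101010 110111
Per-code ASCII lookup:
  100001 = 33  (special character) → '!'
  1101010 = 106  (range 97-122: lowercase, 106 - 97 = 9) → 'j'
  110111 = 55  (range 48-57: digits, 55 - 48 = 7) → '7'
= '!j7'


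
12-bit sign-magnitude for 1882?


Sign bit: 0 (positive)
Magnitude: 1882 = 11101011010
= 011101011010


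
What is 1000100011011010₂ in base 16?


Group into 4-bit nibbles: 1000100011011010
  1000 = 8
  1000 = 8
  1101 = D
  1010 = A
= 0x88DA


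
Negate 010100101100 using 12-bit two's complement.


Original: 010100101100
Step 1 - Invert all bits: 101011010011
Step 2 - Add 1: 101011010011 + 1
= 101011010100 (represents -1324)


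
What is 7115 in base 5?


Divide by 5 repeatedly:
7115 ÷ 5 = 1423 remainder 0
1423 ÷ 5 = 284 remainder 3
284 ÷ 5 = 56 remainder 4
56 ÷ 5 = 11 remainder 1
11 ÷ 5 = 2 remainder 1
2 ÷ 5 = 0 remainder 2
Reading remainders bottom-up:
= 211430


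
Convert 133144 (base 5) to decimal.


Positional values (base 5):
  4 × 5^0 = 4 × 1 = 4
  4 × 5^1 = 4 × 5 = 20
  1 × 5^2 = 1 × 25 = 25
  3 × 5^3 = 3 × 125 = 375
  3 × 5^4 = 3 × 625 = 1875
  1 × 5^5 = 1 × 3125 = 3125
Sum = 4 + 20 + 25 + 375 + 1875 + 3125
= 5424


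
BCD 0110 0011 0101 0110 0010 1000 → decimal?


Each 4-bit group → digit:
  0110 → 6
  0011 → 3
  0101 → 5
  0110 → 6
  0010 → 2
  1000 → 8
= 635628


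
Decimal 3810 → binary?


Divide by 2 repeatedly:
3810 ÷ 2 = 1905 remainder 0
1905 ÷ 2 = 952 remainder 1
952 ÷ 2 = 476 remainder 0
476 ÷ 2 = 238 remainder 0
238 ÷ 2 = 119 remainder 0
119 ÷ 2 = 59 remainder 1
59 ÷ 2 = 29 remainder 1
29 ÷ 2 = 14 remainder 1
14 ÷ 2 = 7 remainder 0
7 ÷ 2 = 3 remainder 1
3 ÷ 2 = 1 remainder 1
1 ÷ 2 = 0 remainder 1
Reading remainders bottom-up:
= 111011100010


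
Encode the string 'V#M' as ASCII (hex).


String: 'V#M'  (3 characters)
Per-character ASCII lookup:
  'V': uppercase starts at 65: 'V' = 65 + 21 = 86 → 0x56
  '#': special character: '#' = 35 → 0x23
  'M': uppercase starts at 65: 'M' = 65 + 12 = 77 → 0x4D
= 0x56 0x23 0x4D


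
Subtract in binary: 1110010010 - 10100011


Align and subtract column by column (LSB to MSB, borrowing when needed):
  1110010010
- 0010100011
  ----------
  col 0: (0 - 0 borrow-in) - 1 → borrow from next column: (0+2) - 1 = 1, borrow out 1
  col 1: (1 - 1 borrow-in) - 1 → borrow from next column: (0+2) - 1 = 1, borrow out 1
  col 2: (0 - 1 borrow-in) - 0 → borrow from next column: (-1+2) - 0 = 1, borrow out 1
  col 3: (0 - 1 borrow-in) - 0 → borrow from next column: (-1+2) - 0 = 1, borrow out 1
  col 4: (1 - 1 borrow-in) - 0 → 0 - 0 = 0, borrow out 0
  col 5: (0 - 0 borrow-in) - 1 → borrow from next column: (0+2) - 1 = 1, borrow out 1
  col 6: (0 - 1 borrow-in) - 0 → borrow from next column: (-1+2) - 0 = 1, borrow out 1
  col 7: (1 - 1 borrow-in) - 1 → borrow from next column: (0+2) - 1 = 1, borrow out 1
  col 8: (1 - 1 borrow-in) - 0 → 0 - 0 = 0, borrow out 0
  col 9: (1 - 0 borrow-in) - 0 → 1 - 0 = 1, borrow out 0
Reading bits MSB→LSB: 1011101111
Strip leading zeros: 1011101111
= 1011101111


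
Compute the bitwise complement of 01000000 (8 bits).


Original: 01000000
Invert all bits:
  bit 0: 0 → 1
  bit 1: 1 → 0
  bit 2: 0 → 1
  bit 3: 0 → 1
  bit 4: 0 → 1
  bit 5: 0 → 1
  bit 6: 0 → 1
  bit 7: 0 → 1
= 10111111


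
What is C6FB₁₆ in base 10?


Positional values:
Position 0: B × 16^0 = 11 × 1 = 11
Position 1: F × 16^1 = 15 × 16 = 240
Position 2: 6 × 16^2 = 6 × 256 = 1536
Position 3: C × 16^3 = 12 × 4096 = 49152
Sum = 11 + 240 + 1536 + 49152
= 50939


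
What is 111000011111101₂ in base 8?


Group into 3-bit groups: 111000011111101
  111 = 7
  000 = 0
  011 = 3
  111 = 7
  101 = 5
= 0o70375


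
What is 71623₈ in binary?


Each octal digit → 3 binary bits:
  7 = 111
  1 = 001
  6 = 110
  2 = 010
  3 = 011
Concatenate: 111 001 110 010 011
= 111001110010011


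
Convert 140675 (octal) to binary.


Each octal digit → 3 binary bits:
  1 = 001
  4 = 100
  0 = 000
  6 = 110
  7 = 111
  5 = 101
Concatenate: 001 100 000 110 111 101
= 001100000110111101


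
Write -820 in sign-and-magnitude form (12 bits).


Sign bit: 1 (negative)
Magnitude: 820 = 01100110100
= 101100110100


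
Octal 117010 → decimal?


Positional values:
Position 0: 0 × 8^0 = 0
Position 1: 1 × 8^1 = 8
Position 2: 0 × 8^2 = 0
Position 3: 7 × 8^3 = 3584
Position 4: 1 × 8^4 = 4096
Position 5: 1 × 8^5 = 32768
Sum = 0 + 8 + 0 + 3584 + 4096 + 32768
= 40456


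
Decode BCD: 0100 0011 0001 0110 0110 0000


Each 4-bit group → digit:
  0100 → 4
  0011 → 3
  0001 → 1
  0110 → 6
  0110 → 6
  0000 → 0
= 431660


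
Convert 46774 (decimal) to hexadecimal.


Divide by 16 repeatedly:
46774 ÷ 16 = 2923 remainder 6 (6)
2923 ÷ 16 = 182 remainder 11 (B)
182 ÷ 16 = 11 remainder 6 (6)
11 ÷ 16 = 0 remainder 11 (B)
Reading remainders bottom-up:
= 0xB6B6


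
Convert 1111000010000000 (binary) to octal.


Group into 3-bit groups: 001111000010000000
  001 = 1
  111 = 7
  000 = 0
  010 = 2
  000 = 0
  000 = 0
= 0o170200


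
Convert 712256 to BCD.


Each digit → 4-bit binary:
  7 → 0111
  1 → 0001
  2 → 0010
  2 → 0010
  5 → 0101
  6 → 0110
= 0111 0001 0010 0010 0101 0110


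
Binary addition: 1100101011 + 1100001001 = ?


Align and add column by column (LSB to MSB, carry propagating):
  01100101011
+ 01100001001
  -----------
  col 0: 1 + 1 + 0 (carry in) = 2 → bit 0, carry out 1
  col 1: 1 + 0 + 1 (carry in) = 2 → bit 0, carry out 1
  col 2: 0 + 0 + 1 (carry in) = 1 → bit 1, carry out 0
  col 3: 1 + 1 + 0 (carry in) = 2 → bit 0, carry out 1
  col 4: 0 + 0 + 1 (carry in) = 1 → bit 1, carry out 0
  col 5: 1 + 0 + 0 (carry in) = 1 → bit 1, carry out 0
  col 6: 0 + 0 + 0 (carry in) = 0 → bit 0, carry out 0
  col 7: 0 + 0 + 0 (carry in) = 0 → bit 0, carry out 0
  col 8: 1 + 1 + 0 (carry in) = 2 → bit 0, carry out 1
  col 9: 1 + 1 + 1 (carry in) = 3 → bit 1, carry out 1
  col 10: 0 + 0 + 1 (carry in) = 1 → bit 1, carry out 0
Reading bits MSB→LSB: 11000110100
Strip leading zeros: 11000110100
= 11000110100


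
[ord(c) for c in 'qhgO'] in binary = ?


String: 'qhgO'  (4 characters)
Per-character ASCII lookup:
  'q': lowercase starts at 97: 'q' = 97 + 16 = 113 → 1110001
  'h': lowercase starts at 97: 'h' = 97 + 7 = 104 → 1101000
  'g': lowercase starts at 97: 'g' = 97 + 6 = 103 → 1100111
  'O': uppercase starts at 65: 'O' = 65 + 14 = 79 → 1001111
= 1110001 1101000 1100111 1001111


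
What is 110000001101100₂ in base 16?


Group into 4-bit nibbles: 0110000001101100
  0110 = 6
  0000 = 0
  0110 = 6
  1100 = C
= 0x606C


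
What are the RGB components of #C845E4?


Hex: #C845E4
R = C8₁₆ = 200
G = 45₁₆ = 69
B = E4₁₆ = 228
= RGB(200, 69, 228)


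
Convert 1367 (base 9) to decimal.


Positional values (base 9):
  7 × 9^0 = 7 × 1 = 7
  6 × 9^1 = 6 × 9 = 54
  3 × 9^2 = 3 × 81 = 243
  1 × 9^3 = 1 × 729 = 729
Sum = 7 + 54 + 243 + 729
= 1033


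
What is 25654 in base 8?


Divide by 8 repeatedly:
25654 ÷ 8 = 3206 remainder 6
3206 ÷ 8 = 400 remainder 6
400 ÷ 8 = 50 remainder 0
50 ÷ 8 = 6 remainder 2
6 ÷ 8 = 0 remainder 6
Reading remainders bottom-up:
= 0o62066


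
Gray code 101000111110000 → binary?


Gray code: 101000111110000
MSB stays the same: 1
Each subsequent bit = prev_binary XOR current_gray:
  B[1] = 1 XOR 0 = 1
  B[2] = 1 XOR 1 = 0
  B[3] = 0 XOR 0 = 0
  B[4] = 0 XOR 0 = 0
  B[5] = 0 XOR 0 = 0
  B[6] = 0 XOR 1 = 1
  B[7] = 1 XOR 1 = 0
  B[8] = 0 XOR 1 = 1
  B[9] = 1 XOR 1 = 0
  B[10] = 0 XOR 1 = 1
  B[11] = 1 XOR 0 = 1
  B[12] = 1 XOR 0 = 1
  B[13] = 1 XOR 0 = 1
  B[14] = 1 XOR 0 = 1
= 110000101011111 (24927 decimal)


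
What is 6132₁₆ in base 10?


Positional values:
Position 0: 2 × 16^0 = 2 × 1 = 2
Position 1: 3 × 16^1 = 3 × 16 = 48
Position 2: 1 × 16^2 = 1 × 256 = 256
Position 3: 6 × 16^3 = 6 × 4096 = 24576
Sum = 2 + 48 + 256 + 24576
= 24882


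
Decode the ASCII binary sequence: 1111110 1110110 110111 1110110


Codes (binary): 1111110 1110110 110111 1110110
Per-code ASCII lookup:
  1111110 = 126  (special character) → '~'
  1110110 = 118  (range 97-122: lowercase, 118 - 97 = 21) → 'v'
  110111 = 55  (range 48-57: digits, 55 - 48 = 7) → '7'
  1110110 = 118  (range 97-122: lowercase, 118 - 97 = 21) → 'v'
= '~v7v'


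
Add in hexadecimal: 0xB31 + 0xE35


Align and add column by column (LSB to MSB, each column mod 16 with carry):
  0B31
+ 0E35
  ----
  col 0: 1(1) + 5(5) + 0 (carry in) = 6 → 6(6), carry out 0
  col 1: 3(3) + 3(3) + 0 (carry in) = 6 → 6(6), carry out 0
  col 2: B(11) + E(14) + 0 (carry in) = 25 → 9(9), carry out 1
  col 3: 0(0) + 0(0) + 1 (carry in) = 1 → 1(1), carry out 0
Reading digits MSB→LSB: 1966
Strip leading zeros: 1966
= 0x1966


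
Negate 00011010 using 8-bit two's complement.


Original: 00011010
Step 1 - Invert all bits: 11100101
Step 2 - Add 1: 11100101 + 1
= 11100110 (represents -26)


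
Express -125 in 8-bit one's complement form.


Original: 01111101
Invert all bits:
  bit 0: 0 → 1
  bit 1: 1 → 0
  bit 2: 1 → 0
  bit 3: 1 → 0
  bit 4: 1 → 0
  bit 5: 1 → 0
  bit 6: 0 → 1
  bit 7: 1 → 0
= 10000010


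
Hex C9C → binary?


Each hex digit → 4 binary bits:
  C = 1100
  9 = 1001
  C = 1100
Concatenate: 1100 1001 1100
= 110010011100


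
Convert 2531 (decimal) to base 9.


Divide by 9 repeatedly:
2531 ÷ 9 = 281 remainder 2
281 ÷ 9 = 31 remainder 2
31 ÷ 9 = 3 remainder 4
3 ÷ 9 = 0 remainder 3
Reading remainders bottom-up:
= 3422


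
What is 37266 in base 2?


Divide by 2 repeatedly:
37266 ÷ 2 = 18633 remainder 0
18633 ÷ 2 = 9316 remainder 1
9316 ÷ 2 = 4658 remainder 0
4658 ÷ 2 = 2329 remainder 0
2329 ÷ 2 = 1164 remainder 1
1164 ÷ 2 = 582 remainder 0
582 ÷ 2 = 291 remainder 0
291 ÷ 2 = 145 remainder 1
145 ÷ 2 = 72 remainder 1
72 ÷ 2 = 36 remainder 0
36 ÷ 2 = 18 remainder 0
18 ÷ 2 = 9 remainder 0
9 ÷ 2 = 4 remainder 1
4 ÷ 2 = 2 remainder 0
2 ÷ 2 = 1 remainder 0
1 ÷ 2 = 0 remainder 1
Reading remainders bottom-up:
= 1001000110010010


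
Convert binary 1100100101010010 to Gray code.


Binary: 1100100101010010
Gray code: G = B XOR (B >> 1)
B >> 1 = 0110010010101001
1100100101010010 XOR 0110010010101001:
  1 XOR 0 = 1
  1 XOR 1 = 0
  0 XOR 1 = 1
  0 XOR 0 = 0
  1 XOR 0 = 1
  0 XOR 1 = 1
  0 XOR 0 = 0
  1 XOR 0 = 1
  0 XOR 1 = 1
  1 XOR 0 = 1
  0 XOR 1 = 1
  1 XOR 0 = 1
  0 XOR 1 = 1
  0 XOR 0 = 0
  1 XOR 0 = 1
  0 XOR 1 = 1
= 1010110111111011


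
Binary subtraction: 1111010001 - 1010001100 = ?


Align and subtract column by column (LSB to MSB, borrowing when needed):
  1111010001
- 1010001100
  ----------
  col 0: (1 - 0 borrow-in) - 0 → 1 - 0 = 1, borrow out 0
  col 1: (0 - 0 borrow-in) - 0 → 0 - 0 = 0, borrow out 0
  col 2: (0 - 0 borrow-in) - 1 → borrow from next column: (0+2) - 1 = 1, borrow out 1
  col 3: (0 - 1 borrow-in) - 1 → borrow from next column: (-1+2) - 1 = 0, borrow out 1
  col 4: (1 - 1 borrow-in) - 0 → 0 - 0 = 0, borrow out 0
  col 5: (0 - 0 borrow-in) - 0 → 0 - 0 = 0, borrow out 0
  col 6: (1 - 0 borrow-in) - 0 → 1 - 0 = 1, borrow out 0
  col 7: (1 - 0 borrow-in) - 1 → 1 - 1 = 0, borrow out 0
  col 8: (1 - 0 borrow-in) - 0 → 1 - 0 = 1, borrow out 0
  col 9: (1 - 0 borrow-in) - 1 → 1 - 1 = 0, borrow out 0
Reading bits MSB→LSB: 0101000101
Strip leading zeros: 101000101
= 101000101


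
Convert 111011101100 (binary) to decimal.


Positional values:
Bit 2: 1 × 2^2 = 4
Bit 3: 1 × 2^3 = 8
Bit 5: 1 × 2^5 = 32
Bit 6: 1 × 2^6 = 64
Bit 7: 1 × 2^7 = 128
Bit 9: 1 × 2^9 = 512
Bit 10: 1 × 2^10 = 1024
Bit 11: 1 × 2^11 = 2048
Sum = 4 + 8 + 32 + 64 + 128 + 512 + 1024 + 2048
= 3820


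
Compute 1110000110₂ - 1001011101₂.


Align and subtract column by column (LSB to MSB, borrowing when needed):
  1110000110
- 1001011101
  ----------
  col 0: (0 - 0 borrow-in) - 1 → borrow from next column: (0+2) - 1 = 1, borrow out 1
  col 1: (1 - 1 borrow-in) - 0 → 0 - 0 = 0, borrow out 0
  col 2: (1 - 0 borrow-in) - 1 → 1 - 1 = 0, borrow out 0
  col 3: (0 - 0 borrow-in) - 1 → borrow from next column: (0+2) - 1 = 1, borrow out 1
  col 4: (0 - 1 borrow-in) - 1 → borrow from next column: (-1+2) - 1 = 0, borrow out 1
  col 5: (0 - 1 borrow-in) - 0 → borrow from next column: (-1+2) - 0 = 1, borrow out 1
  col 6: (0 - 1 borrow-in) - 1 → borrow from next column: (-1+2) - 1 = 0, borrow out 1
  col 7: (1 - 1 borrow-in) - 0 → 0 - 0 = 0, borrow out 0
  col 8: (1 - 0 borrow-in) - 0 → 1 - 0 = 1, borrow out 0
  col 9: (1 - 0 borrow-in) - 1 → 1 - 1 = 0, borrow out 0
Reading bits MSB→LSB: 0100101001
Strip leading zeros: 100101001
= 100101001


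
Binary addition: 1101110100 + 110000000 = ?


Align and add column by column (LSB to MSB, carry propagating):
  01101110100
+ 00110000000
  -----------
  col 0: 0 + 0 + 0 (carry in) = 0 → bit 0, carry out 0
  col 1: 0 + 0 + 0 (carry in) = 0 → bit 0, carry out 0
  col 2: 1 + 0 + 0 (carry in) = 1 → bit 1, carry out 0
  col 3: 0 + 0 + 0 (carry in) = 0 → bit 0, carry out 0
  col 4: 1 + 0 + 0 (carry in) = 1 → bit 1, carry out 0
  col 5: 1 + 0 + 0 (carry in) = 1 → bit 1, carry out 0
  col 6: 1 + 0 + 0 (carry in) = 1 → bit 1, carry out 0
  col 7: 0 + 1 + 0 (carry in) = 1 → bit 1, carry out 0
  col 8: 1 + 1 + 0 (carry in) = 2 → bit 0, carry out 1
  col 9: 1 + 0 + 1 (carry in) = 2 → bit 0, carry out 1
  col 10: 0 + 0 + 1 (carry in) = 1 → bit 1, carry out 0
Reading bits MSB→LSB: 10011110100
Strip leading zeros: 10011110100
= 10011110100


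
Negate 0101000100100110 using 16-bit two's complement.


Original: 0101000100100110
Step 1 - Invert all bits: 1010111011011001
Step 2 - Add 1: 1010111011011001 + 1
= 1010111011011010 (represents -20774)


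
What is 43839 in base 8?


Divide by 8 repeatedly:
43839 ÷ 8 = 5479 remainder 7
5479 ÷ 8 = 684 remainder 7
684 ÷ 8 = 85 remainder 4
85 ÷ 8 = 10 remainder 5
10 ÷ 8 = 1 remainder 2
1 ÷ 8 = 0 remainder 1
Reading remainders bottom-up:
= 0o125477


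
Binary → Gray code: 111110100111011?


Binary: 111110100111011
Gray code: G = B XOR (B >> 1)
B >> 1 = 011111010011101
111110100111011 XOR 011111010011101:
  1 XOR 0 = 1
  1 XOR 1 = 0
  1 XOR 1 = 0
  1 XOR 1 = 0
  1 XOR 1 = 0
  0 XOR 1 = 1
  1 XOR 0 = 1
  0 XOR 1 = 1
  0 XOR 0 = 0
  1 XOR 0 = 1
  1 XOR 1 = 0
  1 XOR 1 = 0
  0 XOR 1 = 1
  1 XOR 0 = 1
  1 XOR 1 = 0
= 100001110100110
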